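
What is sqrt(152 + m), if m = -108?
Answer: 2*sqrt(11) ≈ 6.6332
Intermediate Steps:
sqrt(152 + m) = sqrt(152 - 108) = sqrt(44) = 2*sqrt(11)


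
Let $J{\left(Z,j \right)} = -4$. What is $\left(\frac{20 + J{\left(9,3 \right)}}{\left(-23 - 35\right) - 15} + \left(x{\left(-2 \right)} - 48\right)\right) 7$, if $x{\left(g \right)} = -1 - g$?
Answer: $- \frac{24129}{73} \approx -330.53$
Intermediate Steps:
$\left(\frac{20 + J{\left(9,3 \right)}}{\left(-23 - 35\right) - 15} + \left(x{\left(-2 \right)} - 48\right)\right) 7 = \left(\frac{20 - 4}{\left(-23 - 35\right) - 15} - 47\right) 7 = \left(\frac{16}{-58 - 15} + \left(\left(-1 + 2\right) - 48\right)\right) 7 = \left(\frac{16}{-73} + \left(1 - 48\right)\right) 7 = \left(16 \left(- \frac{1}{73}\right) - 47\right) 7 = \left(- \frac{16}{73} - 47\right) 7 = \left(- \frac{3447}{73}\right) 7 = - \frac{24129}{73}$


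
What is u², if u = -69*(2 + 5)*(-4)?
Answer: 3732624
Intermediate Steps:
u = 1932 (u = -483*(-4) = -69*(-28) = 1932)
u² = 1932² = 3732624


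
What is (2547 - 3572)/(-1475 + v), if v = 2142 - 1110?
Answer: 1025/443 ≈ 2.3138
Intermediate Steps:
v = 1032
(2547 - 3572)/(-1475 + v) = (2547 - 3572)/(-1475 + 1032) = -1025/(-443) = -1025*(-1/443) = 1025/443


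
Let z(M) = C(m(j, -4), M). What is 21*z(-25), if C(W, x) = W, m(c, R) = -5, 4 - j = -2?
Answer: -105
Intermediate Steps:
j = 6 (j = 4 - 1*(-2) = 4 + 2 = 6)
z(M) = -5
21*z(-25) = 21*(-5) = -105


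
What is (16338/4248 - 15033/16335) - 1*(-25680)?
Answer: 33003073249/1285020 ≈ 25683.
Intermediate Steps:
(16338/4248 - 15033/16335) - 1*(-25680) = (16338*(1/4248) - 15033*1/16335) + 25680 = (2723/708 - 5011/5445) + 25680 = 3759649/1285020 + 25680 = 33003073249/1285020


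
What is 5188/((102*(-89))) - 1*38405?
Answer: -174322889/4539 ≈ -38406.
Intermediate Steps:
5188/((102*(-89))) - 1*38405 = 5188/(-9078) - 38405 = 5188*(-1/9078) - 38405 = -2594/4539 - 38405 = -174322889/4539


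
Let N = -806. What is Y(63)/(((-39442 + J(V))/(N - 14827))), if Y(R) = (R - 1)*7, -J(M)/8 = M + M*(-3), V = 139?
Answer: 1130787/6203 ≈ 182.30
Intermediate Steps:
J(M) = 16*M (J(M) = -8*(M + M*(-3)) = -8*(M - 3*M) = -(-16)*M = 16*M)
Y(R) = -7 + 7*R (Y(R) = (-1 + R)*7 = -7 + 7*R)
Y(63)/(((-39442 + J(V))/(N - 14827))) = (-7 + 7*63)/(((-39442 + 16*139)/(-806 - 14827))) = (-7 + 441)/(((-39442 + 2224)/(-15633))) = 434/((-37218*(-1/15633))) = 434/(12406/5211) = 434*(5211/12406) = 1130787/6203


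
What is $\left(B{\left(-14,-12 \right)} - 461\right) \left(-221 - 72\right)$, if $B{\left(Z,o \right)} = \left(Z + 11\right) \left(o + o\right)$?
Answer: $113977$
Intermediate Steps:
$B{\left(Z,o \right)} = 2 o \left(11 + Z\right)$ ($B{\left(Z,o \right)} = \left(11 + Z\right) 2 o = 2 o \left(11 + Z\right)$)
$\left(B{\left(-14,-12 \right)} - 461\right) \left(-221 - 72\right) = \left(2 \left(-12\right) \left(11 - 14\right) - 461\right) \left(-221 - 72\right) = \left(2 \left(-12\right) \left(-3\right) - 461\right) \left(-293\right) = \left(72 - 461\right) \left(-293\right) = \left(-389\right) \left(-293\right) = 113977$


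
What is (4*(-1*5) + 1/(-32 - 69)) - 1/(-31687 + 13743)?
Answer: -36264723/1812344 ≈ -20.010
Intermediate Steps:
(4*(-1*5) + 1/(-32 - 69)) - 1/(-31687 + 13743) = (4*(-5) + 1/(-101)) - 1/(-17944) = (-20 - 1/101) - 1*(-1/17944) = -2021/101 + 1/17944 = -36264723/1812344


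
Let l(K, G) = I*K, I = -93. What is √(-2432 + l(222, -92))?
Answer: I*√23078 ≈ 151.91*I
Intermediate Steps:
l(K, G) = -93*K
√(-2432 + l(222, -92)) = √(-2432 - 93*222) = √(-2432 - 20646) = √(-23078) = I*√23078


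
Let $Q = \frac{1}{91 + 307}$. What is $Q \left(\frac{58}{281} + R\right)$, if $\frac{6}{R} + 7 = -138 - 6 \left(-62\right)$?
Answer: $\frac{7426}{12693613} \approx 0.00058502$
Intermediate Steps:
$Q = \frac{1}{398} \approx 0.0025126$
$R = \frac{6}{227}$ ($R = \frac{6}{-7 - \left(138 + 6 \left(-62\right)\right)} = \frac{6}{-7 - -234} = \frac{6}{-7 + \left(-138 + 372\right)} = \frac{6}{-7 + 234} = \frac{6}{227} \approx 0.026432$)
$Q \left(\frac{58}{281} + R\right) = \frac{\frac{58}{281} + \frac{6}{227}}{398} = \frac{1}{398} \cdot \frac{14852}{63787} = \frac{7426}{12693613}$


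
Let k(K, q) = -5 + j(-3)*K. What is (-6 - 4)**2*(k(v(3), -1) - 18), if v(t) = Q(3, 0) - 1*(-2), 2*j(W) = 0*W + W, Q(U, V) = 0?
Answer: -2600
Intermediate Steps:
j(W) = W/2 (j(W) = (0*W + W)/2 = (0 + W)/2 = W/2)
v(t) = 2 (v(t) = 0 - 1*(-2) = 0 + 2 = 2)
k(K, q) = -5 - 3*K/2 (k(K, q) = -5 + ((1/2)*(-3))*K = -5 - 3*K/2)
(-6 - 4)**2*(k(v(3), -1) - 18) = (-6 - 4)**2*((-5 - 3/2*2) - 18) = (-10)**2*((-5 - 3) - 18) = 100*(-8 - 18) = 100*(-26) = -2600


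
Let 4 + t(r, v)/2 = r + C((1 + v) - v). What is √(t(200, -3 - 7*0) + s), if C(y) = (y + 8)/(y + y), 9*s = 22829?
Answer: √26438/3 ≈ 54.199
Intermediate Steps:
s = 22829/9 (s = (⅑)*22829 = 22829/9 ≈ 2536.6)
C(y) = (8 + y)/(2*y) (C(y) = (8 + y)/((2*y)) = (8 + y)*(1/(2*y)) = (8 + y)/(2*y))
t(r, v) = 1 + 2*r (t(r, v) = -8 + 2*(r + (8 + ((1 + v) - v))/(2*((1 + v) - v))) = -8 + 2*(r + (½)*(8 + 1)/1) = -8 + 2*(r + (½)*1*9) = -8 + 2*(r + 9/2) = -8 + 2*(9/2 + r) = -8 + (9 + 2*r) = 1 + 2*r)
√(t(200, -3 - 7*0) + s) = √((1 + 2*200) + 22829/9) = √((1 + 400) + 22829/9) = √(401 + 22829/9) = √(26438/9) = √26438/3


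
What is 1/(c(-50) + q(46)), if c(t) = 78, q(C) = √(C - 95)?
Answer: 78/6133 - 7*I/6133 ≈ 0.012718 - 0.0011414*I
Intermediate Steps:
q(C) = √(-95 + C)
1/(c(-50) + q(46)) = 1/(78 + √(-95 + 46)) = 1/(78 + √(-49)) = 1/(78 + 7*I) = (78 - 7*I)/6133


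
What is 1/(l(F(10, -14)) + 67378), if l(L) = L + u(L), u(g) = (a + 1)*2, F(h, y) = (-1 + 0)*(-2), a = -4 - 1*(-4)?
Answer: 1/67382 ≈ 1.4841e-5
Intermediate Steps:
a = 0 (a = -4 + 4 = 0)
F(h, y) = 2 (F(h, y) = -1*(-2) = 2)
u(g) = 2 (u(g) = (0 + 1)*2 = 1*2 = 2)
l(L) = 2 + L (l(L) = L + 2 = 2 + L)
1/(l(F(10, -14)) + 67378) = 1/((2 + 2) + 67378) = 1/(4 + 67378) = 1/67382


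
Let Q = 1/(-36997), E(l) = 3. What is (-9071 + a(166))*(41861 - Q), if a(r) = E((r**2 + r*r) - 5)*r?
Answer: -13277274446514/36997 ≈ -3.5887e+8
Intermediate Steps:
a(r) = 3*r
Q = -1/36997 ≈ -2.7029e-5
(-9071 + a(166))*(41861 - Q) = (-9071 + 3*166)*(41861 - 1*(-1/36997)) = (-9071 + 498)*(41861 + 1/36997) = -8573*1548731418/36997 = -13277274446514/36997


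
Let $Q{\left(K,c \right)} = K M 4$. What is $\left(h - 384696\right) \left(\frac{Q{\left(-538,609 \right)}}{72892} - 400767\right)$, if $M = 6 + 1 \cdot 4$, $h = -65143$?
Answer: $\frac{3285256277080219}{18223} \approx 1.8028 \cdot 10^{11}$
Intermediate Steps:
$M = 10$ ($M = 6 + 4 = 10$)
$Q{\left(K,c \right)} = 40 K$ ($Q{\left(K,c \right)} = K 10 \cdot 4 = 10 K 4 = 40 K$)
$\left(h - 384696\right) \left(\frac{Q{\left(-538,609 \right)}}{72892} - 400767\right) = \left(-65143 - 384696\right) \left(\frac{40 \left(-538\right)}{72892} - 400767\right) = - 449839 \left(\left(-21520\right) \frac{1}{72892} - 400767\right) = - 449839 \left(- \frac{5380}{18223} - 400767\right) = \left(-449839\right) \left(- \frac{7303182421}{18223}\right) = \frac{3285256277080219}{18223}$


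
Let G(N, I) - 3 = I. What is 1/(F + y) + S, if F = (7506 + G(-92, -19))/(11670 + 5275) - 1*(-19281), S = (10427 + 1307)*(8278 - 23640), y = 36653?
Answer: -34169979918536003/189561824 ≈ -1.8026e+8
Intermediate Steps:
G(N, I) = 3 + I
S = -180257708 (S = 11734*(-15362) = -180257708)
F = 65344807/3389 (F = (7506 + (3 - 19))/(11670 + 5275) - 1*(-19281) = (7506 - 16)/16945 + 19281 = 7490*(1/16945) + 19281 = 1498/3389 + 19281 = 65344807/3389 ≈ 19281.)
1/(F + y) + S = 1/(65344807/3389 + 36653) - 180257708 = 1/(189561824/3389) - 180257708 = 3389/189561824 - 180257708 = -34169979918536003/189561824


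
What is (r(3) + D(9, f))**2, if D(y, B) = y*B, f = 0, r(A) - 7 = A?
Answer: 100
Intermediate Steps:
r(A) = 7 + A
D(y, B) = B*y
(r(3) + D(9, f))**2 = ((7 + 3) + 0*9)**2 = (10 + 0)**2 = 10**2 = 100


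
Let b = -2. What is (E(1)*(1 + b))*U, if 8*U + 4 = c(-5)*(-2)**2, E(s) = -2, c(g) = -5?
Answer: -6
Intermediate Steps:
U = -3 (U = -1/2 + (-5*(-2)**2)/8 = -1/2 + (-5*4)/8 = -1/2 + (1/8)*(-20) = -1/2 - 5/2 = -3)
(E(1)*(1 + b))*U = -2*(1 - 2)*(-3) = -2*(-1)*(-3) = 2*(-3) = -6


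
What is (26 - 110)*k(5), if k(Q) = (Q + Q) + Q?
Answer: -1260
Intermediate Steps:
k(Q) = 3*Q (k(Q) = 2*Q + Q = 3*Q)
(26 - 110)*k(5) = (26 - 110)*(3*5) = -84*15 = -1260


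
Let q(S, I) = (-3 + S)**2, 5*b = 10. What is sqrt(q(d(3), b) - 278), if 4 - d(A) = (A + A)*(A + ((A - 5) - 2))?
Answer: I*sqrt(229) ≈ 15.133*I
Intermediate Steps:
b = 2 (b = (1/5)*10 = 2)
d(A) = 4 - 2*A*(-7 + 2*A) (d(A) = 4 - (A + A)*(A + ((A - 5) - 2)) = 4 - 2*A*(A + ((-5 + A) - 2)) = 4 - 2*A*(A + (-7 + A)) = 4 - 2*A*(-7 + 2*A))
sqrt(q(d(3), b) - 278) = sqrt((-3 + (4 - 4*3**2 + 14*3))**2 - 278) = sqrt((-3 + (4 - 4*9 + 42))**2 - 278) = sqrt((-3 + (4 - 36 + 42))**2 - 278) = sqrt((-3 + 10)**2 - 278) = sqrt(7**2 - 278) = sqrt(49 - 278) = sqrt(-229) = I*sqrt(229)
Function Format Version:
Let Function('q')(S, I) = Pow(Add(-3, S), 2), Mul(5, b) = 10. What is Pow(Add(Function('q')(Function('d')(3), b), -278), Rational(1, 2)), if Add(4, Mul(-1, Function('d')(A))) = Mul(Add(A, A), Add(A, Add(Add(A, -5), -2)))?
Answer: Mul(I, Pow(229, Rational(1, 2))) ≈ Mul(15.133, I)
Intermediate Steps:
b = 2 (b = Mul(Rational(1, 5), 10) = 2)
Function('d')(A) = Add(4, Mul(-2, A, Add(-7, Mul(2, A)))) (Function('d')(A) = Add(4, Mul(-1, Mul(Add(A, A), Add(A, Add(Add(A, -5), -2))))) = Add(4, Mul(-1, Mul(Mul(2, A), Add(A, Add(Add(-5, A), -2))))) = Add(4, Mul(-1, Mul(Mul(2, A), Add(A, Add(-7, A))))) = Add(4, Mul(-1, Mul(Mul(2, A), Add(-7, Mul(2, A))))) = Add(4, Mul(-1, Mul(2, A, Add(-7, Mul(2, A))))) = Add(4, Mul(-2, A, Add(-7, Mul(2, A)))))
Pow(Add(Function('q')(Function('d')(3), b), -278), Rational(1, 2)) = Pow(Add(Pow(Add(-3, Add(4, Mul(-4, Pow(3, 2)), Mul(14, 3))), 2), -278), Rational(1, 2)) = Pow(Add(Pow(Add(-3, Add(4, Mul(-4, 9), 42)), 2), -278), Rational(1, 2)) = Pow(Add(Pow(Add(-3, Add(4, -36, 42)), 2), -278), Rational(1, 2)) = Pow(Add(Pow(Add(-3, 10), 2), -278), Rational(1, 2)) = Pow(Add(Pow(7, 2), -278), Rational(1, 2)) = Pow(Add(49, -278), Rational(1, 2)) = Pow(-229, Rational(1, 2)) = Mul(I, Pow(229, Rational(1, 2)))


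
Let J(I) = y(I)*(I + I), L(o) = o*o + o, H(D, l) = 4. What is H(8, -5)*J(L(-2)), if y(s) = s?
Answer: 32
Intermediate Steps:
L(o) = o + o² (L(o) = o² + o = o + o²)
J(I) = 2*I² (J(I) = I*(I + I) = I*(2*I) = 2*I²)
H(8, -5)*J(L(-2)) = 4*(2*(-2*(1 - 2))²) = 4*(2*(-2*(-1))²) = 4*(2*2²) = 4*(2*4) = 4*8 = 32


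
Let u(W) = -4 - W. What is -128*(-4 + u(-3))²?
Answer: -3200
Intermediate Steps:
-128*(-4 + u(-3))² = -128*(-4 + (-4 - 1*(-3)))² = -128*(-4 + (-4 + 3))² = -128*(-4 - 1)² = -128*(-5)² = -128*25 = -3200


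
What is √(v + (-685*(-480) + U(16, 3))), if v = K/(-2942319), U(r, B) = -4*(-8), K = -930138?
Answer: √316308960157961686/980773 ≈ 573.44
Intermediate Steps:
U(r, B) = 32
v = 310046/980773 (v = -930138/(-2942319) = -930138*(-1/2942319) = 310046/980773 ≈ 0.31612)
√(v + (-685*(-480) + U(16, 3))) = √(310046/980773 + (-685*(-480) + 32)) = √(310046/980773 + (328800 + 32)) = √(310046/980773 + 328832) = √(322509857182/980773) = √316308960157961686/980773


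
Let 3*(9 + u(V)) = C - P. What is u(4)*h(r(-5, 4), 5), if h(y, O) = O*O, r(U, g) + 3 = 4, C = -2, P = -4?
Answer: -625/3 ≈ -208.33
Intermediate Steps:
r(U, g) = 1 (r(U, g) = -3 + 4 = 1)
h(y, O) = O²
u(V) = -25/3 (u(V) = -9 + (-2 - 1*(-4))/3 = -9 + (-2 + 4)/3 = -9 + (⅓)*2 = -9 + ⅔ = -25/3)
u(4)*h(r(-5, 4), 5) = -25/3*5² = -25/3*25 = -625/3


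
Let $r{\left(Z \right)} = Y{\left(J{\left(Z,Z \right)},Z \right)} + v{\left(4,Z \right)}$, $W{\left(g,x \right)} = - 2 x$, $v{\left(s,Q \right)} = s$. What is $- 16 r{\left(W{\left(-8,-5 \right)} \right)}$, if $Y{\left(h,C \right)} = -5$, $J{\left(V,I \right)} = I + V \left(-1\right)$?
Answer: $16$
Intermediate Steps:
$J{\left(V,I \right)} = I - V$
$r{\left(Z \right)} = -1$ ($r{\left(Z \right)} = -5 + 4 = -1$)
$- 16 r{\left(W{\left(-8,-5 \right)} \right)} = \left(-16\right) \left(-1\right) = 16$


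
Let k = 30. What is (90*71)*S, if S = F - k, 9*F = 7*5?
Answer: -166850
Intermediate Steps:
F = 35/9 (F = (7*5)/9 = (⅑)*35 = 35/9 ≈ 3.8889)
S = -235/9 (S = 35/9 - 1*30 = 35/9 - 30 = -235/9 ≈ -26.111)
(90*71)*S = (90*71)*(-235/9) = 6390*(-235/9) = -166850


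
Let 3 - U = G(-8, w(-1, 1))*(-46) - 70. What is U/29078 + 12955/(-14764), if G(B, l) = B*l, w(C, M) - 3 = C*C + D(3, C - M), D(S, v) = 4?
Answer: -209546467/214653796 ≈ -0.97621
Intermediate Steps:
w(C, M) = 7 + C**2 (w(C, M) = 3 + (C*C + 4) = 3 + (C**2 + 4) = 3 + (4 + C**2) = 7 + C**2)
U = -2871 (U = 3 - (-8*(7 + (-1)**2)*(-46) - 70) = 3 - (-8*(7 + 1)*(-46) - 70) = 3 - (-8*8*(-46) - 70) = 3 - (-64*(-46) - 70) = 3 - (2944 - 70) = 3 - 1*2874 = 3 - 2874 = -2871)
U/29078 + 12955/(-14764) = -2871/29078 + 12955/(-14764) = -2871*1/29078 + 12955*(-1/14764) = -2871/29078 - 12955/14764 = -209546467/214653796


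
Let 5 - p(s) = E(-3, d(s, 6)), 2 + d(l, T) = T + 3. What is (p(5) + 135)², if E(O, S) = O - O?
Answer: 19600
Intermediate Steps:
d(l, T) = 1 + T (d(l, T) = -2 + (T + 3) = -2 + (3 + T) = 1 + T)
E(O, S) = 0
p(s) = 5 (p(s) = 5 - 1*0 = 5 + 0 = 5)
(p(5) + 135)² = (5 + 135)² = 140² = 19600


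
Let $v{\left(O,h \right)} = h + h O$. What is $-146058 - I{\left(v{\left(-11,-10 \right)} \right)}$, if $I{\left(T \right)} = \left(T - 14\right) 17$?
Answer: $-147520$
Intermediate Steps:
$v{\left(O,h \right)} = h + O h$
$I{\left(T \right)} = -238 + 17 T$ ($I{\left(T \right)} = \left(T - 14\right) 17 = \left(-14 + T\right) 17 = -238 + 17 T$)
$-146058 - I{\left(v{\left(-11,-10 \right)} \right)} = -146058 - \left(-238 + 17 \left(- 10 \left(1 - 11\right)\right)\right) = -146058 - \left(-238 + 17 \left(\left(-10\right) \left(-10\right)\right)\right) = -146058 - \left(-238 + 17 \cdot 100\right) = -146058 - \left(-238 + 1700\right) = -146058 - 1462 = -147520$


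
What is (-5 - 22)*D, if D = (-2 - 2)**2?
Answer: -432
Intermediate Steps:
D = 16 (D = (-4)**2 = 16)
(-5 - 22)*D = (-5 - 22)*16 = -27*16 = -432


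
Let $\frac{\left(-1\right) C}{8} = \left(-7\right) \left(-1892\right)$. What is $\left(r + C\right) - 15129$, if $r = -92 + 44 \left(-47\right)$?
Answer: $-123241$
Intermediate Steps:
$C = -105952$ ($C = - 8 \left(\left(-7\right) \left(-1892\right)\right) = \left(-8\right) 13244 = -105952$)
$r = -2160$ ($r = -92 - 2068 = -2160$)
$\left(r + C\right) - 15129 = \left(-2160 - 105952\right) - 15129 = -108112 - 15129 = -123241$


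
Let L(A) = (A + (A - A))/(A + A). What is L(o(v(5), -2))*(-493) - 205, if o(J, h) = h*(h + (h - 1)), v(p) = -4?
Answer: -903/2 ≈ -451.50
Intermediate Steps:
o(J, h) = h*(-1 + 2*h) (o(J, h) = h*(h + (-1 + h)) = h*(-1 + 2*h))
L(A) = ½ (L(A) = (A + 0)/((2*A)) = A*(1/(2*A)) = ½)
L(o(v(5), -2))*(-493) - 205 = (½)*(-493) - 205 = -493/2 - 205 = -903/2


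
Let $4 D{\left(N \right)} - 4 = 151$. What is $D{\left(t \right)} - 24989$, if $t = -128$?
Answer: $- \frac{99801}{4} \approx -24950.0$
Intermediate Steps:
$D{\left(N \right)} = \frac{155}{4}$ ($D{\left(N \right)} = 1 + \frac{1}{4} \cdot 151 = 1 + \frac{151}{4} = \frac{155}{4}$)
$D{\left(t \right)} - 24989 = \frac{155}{4} - 24989 = - \frac{99801}{4}$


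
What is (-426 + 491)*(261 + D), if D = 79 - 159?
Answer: 11765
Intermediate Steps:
D = -80
(-426 + 491)*(261 + D) = (-426 + 491)*(261 - 80) = 65*181 = 11765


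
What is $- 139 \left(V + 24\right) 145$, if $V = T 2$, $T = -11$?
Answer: $-40310$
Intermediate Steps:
$V = -22$ ($V = \left(-11\right) 2 = -22$)
$- 139 \left(V + 24\right) 145 = - 139 \left(-22 + 24\right) 145 = \left(-139\right) 2 \cdot 145 = \left(-278\right) 145 = -40310$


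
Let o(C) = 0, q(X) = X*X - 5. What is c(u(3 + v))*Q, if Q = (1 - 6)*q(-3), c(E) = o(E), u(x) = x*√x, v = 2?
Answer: 0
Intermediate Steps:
u(x) = x^(3/2)
q(X) = -5 + X² (q(X) = X² - 5 = -5 + X²)
c(E) = 0
Q = -20 (Q = (1 - 6)*(-5 + (-3)²) = -5*(-5 + 9) = -5*4 = -20)
c(u(3 + v))*Q = 0*(-20) = 0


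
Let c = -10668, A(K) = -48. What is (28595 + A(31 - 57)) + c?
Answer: 17879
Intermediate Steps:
(28595 + A(31 - 57)) + c = (28595 - 48) - 10668 = 28547 - 10668 = 17879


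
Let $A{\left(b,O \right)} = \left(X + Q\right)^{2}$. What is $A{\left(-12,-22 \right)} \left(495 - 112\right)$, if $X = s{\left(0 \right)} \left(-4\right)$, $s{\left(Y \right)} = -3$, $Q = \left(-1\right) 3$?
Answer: $31023$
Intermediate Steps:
$Q = -3$
$X = 12$ ($X = \left(-3\right) \left(-4\right) = 12$)
$A{\left(b,O \right)} = 81$ ($A{\left(b,O \right)} = \left(12 - 3\right)^{2} = 9^{2} = 81$)
$A{\left(-12,-22 \right)} \left(495 - 112\right) = 81 \left(495 - 112\right) = 81 \cdot 383 = 31023$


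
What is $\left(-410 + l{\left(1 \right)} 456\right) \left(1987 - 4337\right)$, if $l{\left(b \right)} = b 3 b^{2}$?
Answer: $-2251300$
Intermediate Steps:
$l{\left(b \right)} = 3 b^{3}$ ($l{\left(b \right)} = 3 b b^{2} = 3 b^{3}$)
$\left(-410 + l{\left(1 \right)} 456\right) \left(1987 - 4337\right) = \left(-410 + 3 \cdot 1^{3} \cdot 456\right) \left(1987 - 4337\right) = \left(-410 + 3 \cdot 1 \cdot 456\right) \left(-2350\right) = \left(-410 + 3 \cdot 456\right) \left(-2350\right) = \left(-410 + 1368\right) \left(-2350\right) = 958 \left(-2350\right) = -2251300$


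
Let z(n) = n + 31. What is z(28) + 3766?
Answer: 3825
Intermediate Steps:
z(n) = 31 + n
z(28) + 3766 = (31 + 28) + 3766 = 59 + 3766 = 3825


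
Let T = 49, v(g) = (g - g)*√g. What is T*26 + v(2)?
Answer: 1274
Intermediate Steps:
v(g) = 0 (v(g) = 0*√g = 0)
T*26 + v(2) = 49*26 + 0 = 1274 + 0 = 1274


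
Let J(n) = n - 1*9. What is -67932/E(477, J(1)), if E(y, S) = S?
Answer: 16983/2 ≈ 8491.5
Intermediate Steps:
J(n) = -9 + n (J(n) = n - 9 = -9 + n)
-67932/E(477, J(1)) = -67932/(-9 + 1) = -67932/(-8) = -67932*(-⅛) = 16983/2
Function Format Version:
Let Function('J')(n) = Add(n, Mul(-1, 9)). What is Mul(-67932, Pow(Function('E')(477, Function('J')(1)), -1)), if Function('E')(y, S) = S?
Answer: Rational(16983, 2) ≈ 8491.5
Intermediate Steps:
Function('J')(n) = Add(-9, n) (Function('J')(n) = Add(n, -9) = Add(-9, n))
Mul(-67932, Pow(Function('E')(477, Function('J')(1)), -1)) = Mul(-67932, Pow(Add(-9, 1), -1)) = Mul(-67932, Pow(-8, -1)) = Mul(-67932, Rational(-1, 8)) = Rational(16983, 2)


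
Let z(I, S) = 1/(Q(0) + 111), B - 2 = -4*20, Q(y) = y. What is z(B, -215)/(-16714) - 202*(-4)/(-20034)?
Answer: -249844211/6194693106 ≈ -0.040332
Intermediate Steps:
B = -78 (B = 2 - 4*20 = 2 - 80 = -78)
z(I, S) = 1/111 (z(I, S) = 1/(0 + 111) = 1/111)
z(B, -215)/(-16714) - 202*(-4)/(-20034) = (1/111)/(-16714) - 202*(-4)/(-20034) = (1/111)*(-1/16714) + 808*(-1/20034) = -1/1855254 - 404/10017 = -249844211/6194693106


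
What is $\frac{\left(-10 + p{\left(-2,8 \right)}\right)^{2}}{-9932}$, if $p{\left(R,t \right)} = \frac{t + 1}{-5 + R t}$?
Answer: $- \frac{5329}{486668} \approx -0.01095$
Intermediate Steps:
$p{\left(R,t \right)} = \frac{1 + t}{-5 + R t}$
$\frac{\left(-10 + p{\left(-2,8 \right)}\right)^{2}}{-9932} = \frac{\left(-10 + \frac{1 + 8}{-5 - 16}\right)^{2}}{-9932} = \left(-10 + \frac{1}{-5 - 16} \cdot 9\right)^{2} \left(- \frac{1}{9932}\right) = \left(-10 + \frac{1}{-21} \cdot 9\right)^{2} \left(- \frac{1}{9932}\right) = \left(-10 - \frac{3}{7}\right)^{2} \left(- \frac{1}{9932}\right) = \left(- \frac{73}{7}\right)^{2} \left(- \frac{1}{9932}\right) = \frac{5329}{49} \left(- \frac{1}{9932}\right) = - \frac{5329}{486668}$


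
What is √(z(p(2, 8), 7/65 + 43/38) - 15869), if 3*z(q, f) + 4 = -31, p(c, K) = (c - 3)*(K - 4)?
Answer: I*√142926/3 ≈ 126.02*I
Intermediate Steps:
p(c, K) = (-4 + K)*(-3 + c) (p(c, K) = (-3 + c)*(-4 + K) = (-4 + K)*(-3 + c))
z(q, f) = -35/3 (z(q, f) = -4/3 + (⅓)*(-31) = -4/3 - 31/3 = -35/3)
√(z(p(2, 8), 7/65 + 43/38) - 15869) = √(-35/3 - 15869) = √(-47642/3) = I*√142926/3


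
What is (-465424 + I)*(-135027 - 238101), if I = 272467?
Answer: 71997659496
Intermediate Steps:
(-465424 + I)*(-135027 - 238101) = (-465424 + 272467)*(-135027 - 238101) = -192957*(-373128) = 71997659496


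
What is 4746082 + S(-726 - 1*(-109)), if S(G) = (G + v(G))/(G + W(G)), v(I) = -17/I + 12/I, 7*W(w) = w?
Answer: 3613563087193/761378 ≈ 4.7461e+6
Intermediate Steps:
W(w) = w/7
v(I) = -5/I
S(G) = 7*(G - 5/G)/(8*G) (S(G) = (G - 5/G)/(G + G/7) = (G - 5/G)/((8*G/7)) = (G - 5/G)*(7/(8*G)) = 7*(G - 5/G)/(8*G))
4746082 + S(-726 - 1*(-109)) = 4746082 + (7/8 - 35/(8*(-726 - 1*(-109))²)) = 4746082 + (7/8 - 35/(8*(-726 + 109)²)) = 4746082 + (7/8 - 35/8/(-617)²) = 4746082 + (7/8 - 35/8*1/380689) = 4746082 + (7/8 - 35/3045512) = 4746082 + 666197/761378 = 3613563087193/761378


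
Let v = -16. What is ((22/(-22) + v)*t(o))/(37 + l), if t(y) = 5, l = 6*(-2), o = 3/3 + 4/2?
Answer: -17/5 ≈ -3.4000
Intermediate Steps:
o = 3 (o = 3*(1/3) + 4*(1/2) = 1 + 2 = 3)
l = -12
((22/(-22) + v)*t(o))/(37 + l) = ((22/(-22) - 16)*5)/(37 - 12) = ((22*(-1/22) - 16)*5)/25 = ((-1 - 16)*5)*(1/25) = -17*5*(1/25) = -85*1/25 = -17/5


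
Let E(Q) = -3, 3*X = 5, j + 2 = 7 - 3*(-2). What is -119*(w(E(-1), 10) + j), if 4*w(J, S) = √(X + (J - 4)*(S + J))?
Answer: -1309 - 119*I*√426/12 ≈ -1309.0 - 204.68*I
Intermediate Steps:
j = 11 (j = -2 + (7 - 3*(-2)) = -2 + (7 + 6) = -2 + 13 = 11)
X = 5/3 (X = (⅓)*5 = 5/3 ≈ 1.6667)
w(J, S) = √(5/3 + (-4 + J)*(J + S))/4 (w(J, S) = √(5/3 + (J - 4)*(S + J))/4 = √(5/3 + (-4 + J)*(J + S))/4)
-119*(w(E(-1), 10) + j) = -119*(√(15 - 36*(-3) - 36*10 + 9*(-3)² + 9*(-3)*10)/12 + 11) = -119*(√(15 + 108 - 360 + 9*9 - 270)/12 + 11) = -119*(√(15 + 108 - 360 + 81 - 270)/12 + 11) = -119*(√(-426)/12 + 11) = -119*((I*√426)/12 + 11) = -119*(I*√426/12 + 11) = -119*(11 + I*√426/12) = -1309 - 119*I*√426/12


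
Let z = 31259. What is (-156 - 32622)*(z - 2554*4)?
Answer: -689747454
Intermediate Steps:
(-156 - 32622)*(z - 2554*4) = (-156 - 32622)*(31259 - 2554*4) = -32778*(31259 - 10216) = -32778*21043 = -689747454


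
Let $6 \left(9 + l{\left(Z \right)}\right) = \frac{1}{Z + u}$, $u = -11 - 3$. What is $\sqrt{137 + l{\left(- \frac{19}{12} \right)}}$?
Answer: $\frac{\sqrt{4475658}}{187} \approx 11.313$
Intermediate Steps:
$u = -14$
$l{\left(Z \right)} = -9 + \frac{1}{6 \left(-14 + Z\right)}$ ($l{\left(Z \right)} = -9 + \frac{1}{6 \left(Z - 14\right)} = -9 + \frac{1}{6 \left(-14 + Z\right)}$)
$\sqrt{137 + l{\left(- \frac{19}{12} \right)}} = \sqrt{137 + \frac{757 - 54 \left(- \frac{19}{12}\right)}{6 \left(-14 - \frac{19}{12}\right)}} = \sqrt{137 + \frac{757 - 54 \left(\left(-19\right) \frac{1}{12}\right)}{6 \left(-14 - \frac{19}{12}\right)}} = \sqrt{137 + \frac{757 - - \frac{171}{2}}{6 \left(-14 - \frac{19}{12}\right)}} = \sqrt{137 + \frac{757 + \frac{171}{2}}{6 \left(- \frac{187}{12}\right)}} = \sqrt{137 + \frac{1}{6} \left(- \frac{12}{187}\right) \frac{1685}{2}} = \sqrt{137 - \frac{1685}{187}} = \sqrt{\frac{23934}{187}} = \frac{\sqrt{4475658}}{187}$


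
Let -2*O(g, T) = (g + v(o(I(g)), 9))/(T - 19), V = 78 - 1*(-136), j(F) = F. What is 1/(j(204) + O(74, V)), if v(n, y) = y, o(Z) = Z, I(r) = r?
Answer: 390/79477 ≈ 0.0049071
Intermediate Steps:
V = 214 (V = 78 + 136 = 214)
O(g, T) = -(9 + g)/(2*(-19 + T)) (O(g, T) = -(g + 9)/(2*(T - 19)) = -(9 + g)/(2*(-19 + T)))
1/(j(204) + O(74, V)) = 1/(204 + (-9 - 1*74)/(2*(-19 + 214))) = 1/(204 + (½)*(-9 - 74)/195) = 1/(204 + (½)*(1/195)*(-83)) = 1/(204 - 83/390) = 1/(79477/390) = 390/79477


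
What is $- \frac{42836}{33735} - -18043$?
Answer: $\frac{608637769}{33735} \approx 18042.0$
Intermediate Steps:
$- \frac{42836}{33735} - -18043 = \left(-42836\right) \frac{1}{33735} + 18043 = - \frac{42836}{33735} + 18043 = \frac{608637769}{33735}$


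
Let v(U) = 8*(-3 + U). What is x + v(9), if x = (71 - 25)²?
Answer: 2164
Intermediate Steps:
v(U) = -24 + 8*U
x = 2116 (x = 46² = 2116)
x + v(9) = 2116 + (-24 + 8*9) = 2116 + (-24 + 72) = 2116 + 48 = 2164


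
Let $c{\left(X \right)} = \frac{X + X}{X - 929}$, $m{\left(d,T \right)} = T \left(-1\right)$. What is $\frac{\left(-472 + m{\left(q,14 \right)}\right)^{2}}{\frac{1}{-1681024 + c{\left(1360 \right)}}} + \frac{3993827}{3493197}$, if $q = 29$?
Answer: $- \frac{597785216686922650451}{1505567907} \approx -3.9705 \cdot 10^{11}$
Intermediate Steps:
$m{\left(d,T \right)} = - T$
$c{\left(X \right)} = \frac{2 X}{-929 + X}$
$\frac{\left(-472 + m{\left(q,14 \right)}\right)^{2}}{\frac{1}{-1681024 + c{\left(1360 \right)}}} + \frac{3993827}{3493197} = \frac{\left(-472 - 14\right)^{2}}{\frac{1}{-1681024 + 2 \cdot 1360 \frac{1}{-929 + 1360}}} + \frac{3993827}{3493197} = \frac{\left(-472 - 14\right)^{2}}{\frac{1}{-1681024 + 2 \cdot 1360 \cdot \frac{1}{431}}} + 3993827 \cdot \frac{1}{3493197} = \frac{\left(-486\right)^{2}}{\frac{1}{-1681024 + 2 \cdot 1360 \cdot \frac{1}{431}}} + \frac{3993827}{3493197} = \frac{236196}{\frac{1}{-1681024 + \frac{2720}{431}}} + \frac{3993827}{3493197} = \frac{236196}{\frac{1}{- \frac{724518624}{431}}} + \frac{3993827}{3493197} = \frac{236196}{- \frac{431}{724518624}} + \frac{3993827}{3493197} = 236196 \left(- \frac{724518624}{431}\right) + \frac{3993827}{3493197} = - \frac{171128400914304}{431} + \frac{3993827}{3493197} = - \frac{597785216686922650451}{1505567907}$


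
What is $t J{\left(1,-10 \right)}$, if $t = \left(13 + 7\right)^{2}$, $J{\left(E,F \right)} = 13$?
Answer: $5200$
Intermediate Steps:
$t = 400$ ($t = 20^{2} = 400$)
$t J{\left(1,-10 \right)} = 400 \cdot 13 = 5200$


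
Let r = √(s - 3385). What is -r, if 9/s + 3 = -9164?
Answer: -4*I*√17778424798/9167 ≈ -58.181*I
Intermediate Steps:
s = -9/9167 (s = 9/(-3 - 9164) = 9/(-9167) = 9*(-1/9167) = -9/9167 ≈ -0.00098178)
r = 4*I*√17778424798/9167 (r = √(-9/9167 - 3385) = √(-31030304/9167) = 4*I*√17778424798/9167 ≈ 58.181*I)
-r = -4*I*√17778424798/9167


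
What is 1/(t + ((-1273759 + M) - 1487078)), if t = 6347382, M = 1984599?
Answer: 1/5571144 ≈ 1.7950e-7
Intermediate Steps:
1/(t + ((-1273759 + M) - 1487078)) = 1/(6347382 + ((-1273759 + 1984599) - 1487078)) = 1/(6347382 + (710840 - 1487078)) = 1/(6347382 - 776238) = 1/5571144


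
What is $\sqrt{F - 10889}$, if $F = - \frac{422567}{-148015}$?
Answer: $\frac{24 i \sqrt{414059825270}}{148015} \approx 104.34 i$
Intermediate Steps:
$F = \frac{422567}{148015}$ ($F = \left(-422567\right) \left(- \frac{1}{148015}\right) = \frac{422567}{148015} \approx 2.8549$)
$\sqrt{F - 10889} = \sqrt{\frac{422567}{148015} - 10889} = \sqrt{- \frac{1611312768}{148015}} = \frac{24 i \sqrt{414059825270}}{148015}$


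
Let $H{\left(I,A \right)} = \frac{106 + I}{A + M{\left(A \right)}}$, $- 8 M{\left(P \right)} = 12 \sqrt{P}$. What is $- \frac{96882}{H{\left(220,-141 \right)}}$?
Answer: $\frac{6830181}{163} + \frac{145323 i \sqrt{141}}{326} \approx 41903.0 + 5293.3 i$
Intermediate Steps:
$M{\left(P \right)} = - \frac{3 \sqrt{P}}{2}$ ($M{\left(P \right)} = - \frac{12 \sqrt{P}}{8} = - \frac{3 \sqrt{P}}{2}$)
$H{\left(I,A \right)} = \frac{106 + I}{A - \frac{3 \sqrt{A}}{2}}$
$- \frac{96882}{H{\left(220,-141 \right)}} = - \frac{96882}{2 \frac{1}{- 3 \sqrt{-141} + 2 \left(-141\right)} \left(106 + 220\right)} = - \frac{96882}{2 \frac{1}{- 3 i \sqrt{141} - 282} \cdot 326} = - \frac{96882}{2 \frac{1}{-282 - 3 i \sqrt{141}} \cdot 326} = - \frac{96882}{652 \frac{1}{-282 - 3 i \sqrt{141}}} = - 96882 \left(- \frac{141}{326} - \frac{3 i \sqrt{141}}{652}\right) = \frac{6830181}{163} + \frac{145323 i \sqrt{141}}{326}$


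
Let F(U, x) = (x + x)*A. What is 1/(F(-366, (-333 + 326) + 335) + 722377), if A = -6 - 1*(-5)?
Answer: 1/721721 ≈ 1.3856e-6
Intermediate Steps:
A = -1 (A = -6 + 5 = -1)
F(U, x) = -2*x (F(U, x) = (x + x)*(-1) = (2*x)*(-1) = -2*x)
1/(F(-366, (-333 + 326) + 335) + 722377) = 1/(-2*((-333 + 326) + 335) + 722377) = 1/(-2*(-7 + 335) + 722377) = 1/(-2*328 + 722377) = 1/(-656 + 722377) = 1/721721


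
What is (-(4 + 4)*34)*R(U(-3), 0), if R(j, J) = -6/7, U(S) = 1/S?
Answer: 1632/7 ≈ 233.14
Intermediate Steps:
U(S) = 1/S
R(j, J) = -6/7 (R(j, J) = -6*⅐ = -6/7)
(-(4 + 4)*34)*R(U(-3), 0) = (-(4 + 4)*34)*(-6/7) = (-1*8*34)*(-6/7) = -8*34*(-6/7) = -272*(-6/7) = 1632/7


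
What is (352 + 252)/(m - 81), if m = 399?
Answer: 302/159 ≈ 1.8994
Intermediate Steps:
(352 + 252)/(m - 81) = (352 + 252)/(399 - 81) = 604/318 = 604*(1/318) = 302/159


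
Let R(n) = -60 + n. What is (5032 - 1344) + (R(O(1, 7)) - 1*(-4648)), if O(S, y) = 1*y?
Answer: 8283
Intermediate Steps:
O(S, y) = y
(5032 - 1344) + (R(O(1, 7)) - 1*(-4648)) = (5032 - 1344) + ((-60 + 7) - 1*(-4648)) = 3688 + (-53 + 4648) = 3688 + 4595 = 8283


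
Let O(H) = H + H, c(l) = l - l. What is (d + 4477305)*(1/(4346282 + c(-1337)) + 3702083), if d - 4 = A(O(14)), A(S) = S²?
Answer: 72053845044406148851/4346282 ≈ 1.6578e+13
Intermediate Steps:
c(l) = 0
O(H) = 2*H
d = 788 (d = 4 + (2*14)² = 4 + 28² = 4 + 784 = 788)
(d + 4477305)*(1/(4346282 + c(-1337)) + 3702083) = (788 + 4477305)*(1/(4346282 + 0) + 3702083) = 4478093*(1/4346282 + 3702083) = 4478093*(16090296705407/4346282) = 72053845044406148851/4346282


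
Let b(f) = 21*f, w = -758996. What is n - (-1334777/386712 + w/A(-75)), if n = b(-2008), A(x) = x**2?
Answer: -1128705331583/26855000 ≈ -42030.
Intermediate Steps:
n = -42168 (n = 21*(-2008) = -42168)
n - (-1334777/386712 + w/A(-75)) = -42168 - (-1334777/386712 - 758996/((-75)**2)) = -42168 - (-1334777*1/386712 - 758996/5625) = -42168 - (-1334777/386712 - 758996*1/5625) = -42168 - (-1334777/386712 - 758996/5625) = -42168 - 1*(-3716308417/26855000) = -42168 + 3716308417/26855000 = -1128705331583/26855000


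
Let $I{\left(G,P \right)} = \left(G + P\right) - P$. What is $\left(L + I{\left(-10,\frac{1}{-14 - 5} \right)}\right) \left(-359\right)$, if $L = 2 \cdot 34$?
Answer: $-20822$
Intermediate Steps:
$I{\left(G,P \right)} = G$
$L = 68$
$\left(L + I{\left(-10,\frac{1}{-14 - 5} \right)}\right) \left(-359\right) = \left(68 - 10\right) \left(-359\right) = 58 \left(-359\right) = -20822$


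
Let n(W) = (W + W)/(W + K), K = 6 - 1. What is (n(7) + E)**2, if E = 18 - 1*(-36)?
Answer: 109561/36 ≈ 3043.4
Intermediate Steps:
E = 54 (E = 18 + 36 = 54)
K = 5
n(W) = 2*W/(5 + W) (n(W) = (W + W)/(W + 5) = (2*W)/(5 + W) = 2*W/(5 + W))
(n(7) + E)**2 = (2*7/(5 + 7) + 54)**2 = (2*7/12 + 54)**2 = (2*7*(1/12) + 54)**2 = (7/6 + 54)**2 = (331/6)**2 = 109561/36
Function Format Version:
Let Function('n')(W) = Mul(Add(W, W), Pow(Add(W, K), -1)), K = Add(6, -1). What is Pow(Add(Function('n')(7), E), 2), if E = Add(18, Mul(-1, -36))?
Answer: Rational(109561, 36) ≈ 3043.4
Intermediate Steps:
E = 54 (E = Add(18, 36) = 54)
K = 5
Function('n')(W) = Mul(2, W, Pow(Add(5, W), -1)) (Function('n')(W) = Mul(Add(W, W), Pow(Add(W, 5), -1)) = Mul(Mul(2, W), Pow(Add(5, W), -1)) = Mul(2, W, Pow(Add(5, W), -1)))
Pow(Add(Function('n')(7), E), 2) = Pow(Add(Mul(2, 7, Pow(Add(5, 7), -1)), 54), 2) = Pow(Add(Mul(2, 7, Pow(12, -1)), 54), 2) = Pow(Add(Mul(2, 7, Rational(1, 12)), 54), 2) = Pow(Add(Rational(7, 6), 54), 2) = Pow(Rational(331, 6), 2) = Rational(109561, 36)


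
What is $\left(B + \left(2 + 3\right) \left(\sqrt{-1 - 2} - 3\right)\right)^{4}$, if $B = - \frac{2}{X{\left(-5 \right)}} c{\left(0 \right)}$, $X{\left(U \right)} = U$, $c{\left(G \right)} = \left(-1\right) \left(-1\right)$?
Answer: $\frac{\left(73 - 25 i \sqrt{3}\right)^{4}}{625} \approx -44860.0 - 69876.0 i$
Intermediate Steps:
$c{\left(G \right)} = 1$
$B = \frac{2}{5}$ ($B = - \frac{2}{-5} \cdot 1 = \left(-2\right) \left(- \frac{1}{5}\right) 1 = \frac{2}{5} \cdot 1 = \frac{2}{5} \approx 0.4$)
$\left(B + \left(2 + 3\right) \left(\sqrt{-1 - 2} - 3\right)\right)^{4} = \left(\frac{2}{5} + \left(2 + 3\right) \left(\sqrt{-1 - 2} - 3\right)\right)^{4} = \left(\frac{2}{5} + 5 \left(\sqrt{-3} - 3\right)\right)^{4} = \left(\frac{2}{5} + 5 \left(i \sqrt{3} - 3\right)\right)^{4} = \left(\frac{2}{5} + 5 \left(-3 + i \sqrt{3}\right)\right)^{4} = \left(\frac{2}{5} - \left(15 - 5 i \sqrt{3}\right)\right)^{4} = \left(- \frac{73}{5} + 5 i \sqrt{3}\right)^{4}$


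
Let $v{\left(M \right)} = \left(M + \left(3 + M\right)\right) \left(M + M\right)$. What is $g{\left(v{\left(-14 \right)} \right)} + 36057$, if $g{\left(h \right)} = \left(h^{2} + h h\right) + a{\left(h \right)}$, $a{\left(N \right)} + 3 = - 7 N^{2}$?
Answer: $-2413946$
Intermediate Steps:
$a{\left(N \right)} = -3 - 7 N^{2}$
$v{\left(M \right)} = 2 M \left(3 + 2 M\right)$ ($v{\left(M \right)} = \left(3 + 2 M\right) 2 M = 2 M \left(3 + 2 M\right)$)
$g{\left(h \right)} = -3 - 5 h^{2}$ ($g{\left(h \right)} = \left(h^{2} + h h\right) - \left(3 + 7 h^{2}\right) = \left(h^{2} + h^{2}\right) - \left(3 + 7 h^{2}\right) = 2 h^{2} - \left(3 + 7 h^{2}\right) = -3 - 5 h^{2}$)
$g{\left(v{\left(-14 \right)} \right)} + 36057 = \left(-3 - 5 \left(2 \left(-14\right) \left(3 + 2 \left(-14\right)\right)\right)^{2}\right) + 36057 = \left(-3 - 5 \left(2 \left(-14\right) \left(3 - 28\right)\right)^{2}\right) + 36057 = \left(-3 - 5 \left(2 \left(-14\right) \left(-25\right)\right)^{2}\right) + 36057 = \left(-3 - 5 \cdot 700^{2}\right) + 36057 = \left(-3 - 2450000\right) + 36057 = -2450003 + 36057 = -2413946$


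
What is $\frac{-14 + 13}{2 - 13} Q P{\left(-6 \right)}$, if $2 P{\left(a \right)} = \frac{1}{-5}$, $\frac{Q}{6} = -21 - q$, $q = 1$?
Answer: $\frac{6}{5} \approx 1.2$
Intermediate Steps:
$Q = -132$ ($Q = 6 \left(-21 - 1\right) = 6 \left(-22\right) = -132$)
$P{\left(a \right)} = - \frac{1}{10}$ ($P{\left(a \right)} = \frac{1}{2 \left(-5\right)} = \frac{1}{2} \left(- \frac{1}{5}\right) = - \frac{1}{10}$)
$\frac{-14 + 13}{2 - 13} Q P{\left(-6 \right)} = \frac{-14 + 13}{2 - 13} \left(-132\right) \left(- \frac{1}{10}\right) = - \frac{1}{-11} \left(-132\right) \left(- \frac{1}{10}\right) = \left(-1\right) \left(- \frac{1}{11}\right) \left(-132\right) \left(- \frac{1}{10}\right) = \frac{1}{11} \left(-132\right) \left(- \frac{1}{10}\right) = \left(-12\right) \left(- \frac{1}{10}\right) = \frac{6}{5}$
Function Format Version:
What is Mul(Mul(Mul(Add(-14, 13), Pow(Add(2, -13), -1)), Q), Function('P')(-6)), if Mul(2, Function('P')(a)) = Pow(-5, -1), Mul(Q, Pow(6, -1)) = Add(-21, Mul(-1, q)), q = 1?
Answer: Rational(6, 5) ≈ 1.2000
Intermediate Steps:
Q = -132 (Q = Mul(6, Add(-21, Mul(-1, 1))) = Mul(6, Add(-21, -1)) = Mul(6, -22) = -132)
Function('P')(a) = Rational(-1, 10) (Function('P')(a) = Mul(Rational(1, 2), Pow(-5, -1)) = Mul(Rational(1, 2), Rational(-1, 5)) = Rational(-1, 10))
Mul(Mul(Mul(Add(-14, 13), Pow(Add(2, -13), -1)), Q), Function('P')(-6)) = Mul(Mul(Mul(Add(-14, 13), Pow(Add(2, -13), -1)), -132), Rational(-1, 10)) = Mul(Mul(Mul(-1, Pow(-11, -1)), -132), Rational(-1, 10)) = Mul(Mul(Mul(-1, Rational(-1, 11)), -132), Rational(-1, 10)) = Mul(Mul(Rational(1, 11), -132), Rational(-1, 10)) = Mul(-12, Rational(-1, 10)) = Rational(6, 5)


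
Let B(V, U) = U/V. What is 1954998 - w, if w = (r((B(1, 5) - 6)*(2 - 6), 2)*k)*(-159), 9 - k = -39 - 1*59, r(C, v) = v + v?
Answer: 2023050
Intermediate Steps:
r(C, v) = 2*v
k = 107 (k = 9 - (-39 - 1*59) = 9 - (-39 - 59) = 9 - 1*(-98) = 9 + 98 = 107)
w = -68052 (w = ((2*2)*107)*(-159) = (4*107)*(-159) = 428*(-159) = -68052)
1954998 - w = 1954998 - 1*(-68052) = 1954998 + 68052 = 2023050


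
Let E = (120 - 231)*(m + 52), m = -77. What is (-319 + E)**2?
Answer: 6031936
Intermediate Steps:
E = 2775 (E = (120 - 231)*(-77 + 52) = -111*(-25) = 2775)
(-319 + E)**2 = (-319 + 2775)**2 = 2456**2 = 6031936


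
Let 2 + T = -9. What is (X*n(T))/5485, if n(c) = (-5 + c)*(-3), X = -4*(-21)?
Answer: 4032/5485 ≈ 0.73510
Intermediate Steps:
T = -11 (T = -2 - 9 = -11)
X = 84
n(c) = 15 - 3*c
(X*n(T))/5485 = (84*(15 - 3*(-11)))/5485 = (84*(15 + 33))*(1/5485) = (84*48)*(1/5485) = 4032*(1/5485) = 4032/5485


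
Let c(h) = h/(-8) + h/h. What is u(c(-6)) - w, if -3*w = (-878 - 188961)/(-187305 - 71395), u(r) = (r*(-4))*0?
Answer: 14603/59700 ≈ 0.24461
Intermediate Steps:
c(h) = 1 - h/8 (c(h) = h*(-1/8) + 1 = -h/8 + 1 = 1 - h/8)
u(r) = 0 (u(r) = -4*r*0 = 0)
w = -14603/59700 (w = -(-878 - 188961)/(3*(-187305 - 71395)) = -(-189839)/(3*(-258700)) = -(-189839)*(-1)/(3*258700) = -1/3*14603/19900 = -14603/59700 ≈ -0.24461)
u(c(-6)) - w = 0 - 1*(-14603/59700) = 0 + 14603/59700 = 14603/59700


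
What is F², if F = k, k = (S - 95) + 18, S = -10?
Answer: 7569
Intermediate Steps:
k = -87 (k = (-10 - 95) + 18 = -105 + 18 = -87)
F = -87
F² = (-87)² = 7569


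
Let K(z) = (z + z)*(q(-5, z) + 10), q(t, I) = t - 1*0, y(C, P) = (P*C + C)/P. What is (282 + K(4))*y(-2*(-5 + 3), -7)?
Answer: 1104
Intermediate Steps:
y(C, P) = (C + C*P)/P (y(C, P) = (C*P + C)/P = (C + C*P)/P)
q(t, I) = t (q(t, I) = t + 0 = t)
K(z) = 10*z (K(z) = (z + z)*(-5 + 10) = (2*z)*5 = 10*z)
(282 + K(4))*y(-2*(-5 + 3), -7) = (282 + 10*4)*(-2*(-5 + 3) - 2*(-5 + 3)/(-7)) = (282 + 40)*(-2*(-2) - 2*(-2)*(-⅐)) = 322*(4 + 4*(-⅐)) = 322*(4 - 4/7) = 322*(24/7) = 1104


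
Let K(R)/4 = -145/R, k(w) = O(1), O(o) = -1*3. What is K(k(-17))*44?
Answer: 25520/3 ≈ 8506.7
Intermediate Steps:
O(o) = -3
k(w) = -3
K(R) = -580/R (K(R) = 4*(-145/R) = -580/R)
K(k(-17))*44 = -580/(-3)*44 = -580*(-1/3)*44 = (580/3)*44 = 25520/3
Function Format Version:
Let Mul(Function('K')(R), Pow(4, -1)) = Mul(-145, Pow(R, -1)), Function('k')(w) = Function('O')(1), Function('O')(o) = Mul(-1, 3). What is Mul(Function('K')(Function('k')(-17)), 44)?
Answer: Rational(25520, 3) ≈ 8506.7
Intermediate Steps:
Function('O')(o) = -3
Function('k')(w) = -3
Function('K')(R) = Mul(-580, Pow(R, -1)) (Function('K')(R) = Mul(4, Mul(-145, Pow(R, -1))) = Mul(-580, Pow(R, -1)))
Mul(Function('K')(Function('k')(-17)), 44) = Mul(Mul(-580, Pow(-3, -1)), 44) = Mul(Mul(-580, Rational(-1, 3)), 44) = Mul(Rational(580, 3), 44) = Rational(25520, 3)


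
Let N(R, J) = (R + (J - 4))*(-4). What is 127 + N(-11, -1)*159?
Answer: 10303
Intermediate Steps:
N(R, J) = 16 - 4*J - 4*R (N(R, J) = (R + (-4 + J))*(-4) = (-4 + J + R)*(-4) = 16 - 4*J - 4*R)
127 + N(-11, -1)*159 = 127 + (16 - 4*(-1) - 4*(-11))*159 = 127 + (16 + 4 + 44)*159 = 127 + 64*159 = 127 + 10176 = 10303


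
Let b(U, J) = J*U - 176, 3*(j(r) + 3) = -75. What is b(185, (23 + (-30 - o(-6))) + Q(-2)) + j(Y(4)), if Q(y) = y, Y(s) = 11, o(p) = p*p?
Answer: -8529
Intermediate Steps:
o(p) = p²
j(r) = -28 (j(r) = -3 + (⅓)*(-75) = -3 - 25 = -28)
b(U, J) = -176 + J*U
b(185, (23 + (-30 - o(-6))) + Q(-2)) + j(Y(4)) = (-176 + ((23 + (-30 - 1*(-6)²)) - 2)*185) - 28 = (-176 + ((23 + (-30 - 1*36)) - 2)*185) - 28 = (-176 + ((23 + (-30 - 36)) - 2)*185) - 28 = (-176 + ((23 - 66) - 2)*185) - 28 = (-176 + (-43 - 2)*185) - 28 = (-176 - 45*185) - 28 = (-176 - 8325) - 28 = -8501 - 28 = -8529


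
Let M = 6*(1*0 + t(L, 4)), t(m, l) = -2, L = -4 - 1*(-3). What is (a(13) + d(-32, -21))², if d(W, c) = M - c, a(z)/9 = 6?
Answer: 3969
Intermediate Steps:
a(z) = 54 (a(z) = 9*6 = 54)
L = -1 (L = -4 + 3 = -1)
M = -12 (M = 6*(1*0 - 2) = 6*(0 - 2) = 6*(-2) = -12)
d(W, c) = -12 - c
(a(13) + d(-32, -21))² = (54 + (-12 - 1*(-21)))² = (54 + (-12 + 21))² = (54 + 9)² = 63² = 3969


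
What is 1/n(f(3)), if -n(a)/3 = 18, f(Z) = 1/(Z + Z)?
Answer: -1/54 ≈ -0.018519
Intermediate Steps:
f(Z) = 1/(2*Z)
n(a) = -54 (n(a) = -3*18 = -54)
1/n(f(3)) = 1/(-54) = -1/54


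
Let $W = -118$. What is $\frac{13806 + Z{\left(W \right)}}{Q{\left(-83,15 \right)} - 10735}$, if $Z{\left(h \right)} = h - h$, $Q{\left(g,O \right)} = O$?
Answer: $- \frac{6903}{5360} \approx -1.2879$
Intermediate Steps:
$Z{\left(h \right)} = 0$
$\frac{13806 + Z{\left(W \right)}}{Q{\left(-83,15 \right)} - 10735} = \frac{13806 + 0}{15 - 10735} = \frac{13806}{-10720} = 13806 \left(- \frac{1}{10720}\right) = - \frac{6903}{5360}$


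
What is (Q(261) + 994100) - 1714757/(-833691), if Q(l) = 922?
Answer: 829542600959/833691 ≈ 9.9502e+5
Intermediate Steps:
(Q(261) + 994100) - 1714757/(-833691) = (922 + 994100) - 1714757/(-833691) = 995022 - 1714757*(-1/833691) = 995022 + 1714757/833691 = 829542600959/833691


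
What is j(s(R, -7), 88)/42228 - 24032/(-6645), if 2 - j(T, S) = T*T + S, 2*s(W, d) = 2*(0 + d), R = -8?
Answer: 37552823/10392780 ≈ 3.6134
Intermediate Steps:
s(W, d) = d (s(W, d) = (2*(0 + d))/2 = (2*d)/2 = d)
j(T, S) = 2 - S - T**2 (j(T, S) = 2 - (T*T + S) = 2 - (T**2 + S) = 2 - (S + T**2) = 2 + (-S - T**2) = 2 - S - T**2)
j(s(R, -7), 88)/42228 - 24032/(-6645) = (2 - 1*88 - 1*(-7)**2)/42228 - 24032/(-6645) = (2 - 88 - 1*49)*(1/42228) - 24032*(-1/6645) = (2 - 88 - 49)*(1/42228) + 24032/6645 = -135*1/42228 + 24032/6645 = -5/1564 + 24032/6645 = 37552823/10392780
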